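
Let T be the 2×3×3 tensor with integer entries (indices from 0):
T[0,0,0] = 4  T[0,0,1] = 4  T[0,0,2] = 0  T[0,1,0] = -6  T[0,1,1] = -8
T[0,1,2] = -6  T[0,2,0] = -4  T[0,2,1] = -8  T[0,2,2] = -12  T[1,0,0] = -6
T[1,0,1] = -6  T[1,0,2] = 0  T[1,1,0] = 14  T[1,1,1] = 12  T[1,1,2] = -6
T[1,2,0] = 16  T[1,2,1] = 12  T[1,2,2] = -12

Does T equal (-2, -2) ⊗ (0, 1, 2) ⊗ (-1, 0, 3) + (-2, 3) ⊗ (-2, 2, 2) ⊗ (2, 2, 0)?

Reconstruct entry (0,0,0) from the claimed factors: Σₗ aₗ[0]bₗ[0]cₗ[0] = (-2)·(0)·(-1) + (-2)·(-2)·(2) = 8, but T[0,0,0] = 4. The claim is false.

No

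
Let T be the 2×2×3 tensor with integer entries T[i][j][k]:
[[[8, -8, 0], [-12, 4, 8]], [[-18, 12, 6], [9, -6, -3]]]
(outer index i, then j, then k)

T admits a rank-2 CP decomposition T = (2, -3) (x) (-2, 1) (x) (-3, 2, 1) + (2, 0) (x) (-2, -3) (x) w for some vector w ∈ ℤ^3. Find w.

Subtract the known terms from T to get the rank-1 residual R = (2, 0) (x) (-2, -3) (x) w, so R[i,j,k] = a[i]·b[j]·w[k]. Pick indices with nonzero a[0]·b[0] = (2)·(-2) = -4. Only the fibre through (0,0,·) is needed: R[0,0,:] = T[0,0,:] − Σₗ aₗ[0]bₗ[0]cₗ = [8, -8, 0] − (2)·(-2)·(-3, 2, 1) = [-4, 0, 4]. Then w[k] = R[0,0,k] / -4 for each k, giving w = [-4, 0, 4] / -4 = (1, 0, -1).

w = (1, 0, -1)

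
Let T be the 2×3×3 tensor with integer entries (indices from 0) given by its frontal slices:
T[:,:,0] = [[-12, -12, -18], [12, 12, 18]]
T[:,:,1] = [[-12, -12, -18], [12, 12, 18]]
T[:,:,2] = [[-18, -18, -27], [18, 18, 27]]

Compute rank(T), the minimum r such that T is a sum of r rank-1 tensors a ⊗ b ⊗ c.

Lower bound: T ≠ 0 (e.g. T[0,0,0] = -12), so rank(T) ≥ 1.
Upper bound: the mode-1 fibre T[:,0,0] = [-12, 12] gives a = [1, -1] (primitive direction); the mode-2 fibre T[0,:,0] = [-12, -12, -18] gives b = [2, 2, 3]; then c[k] = T[0,0,k] / (a[0]·b[0]) = [-12, -12, -18] / 2 = [-6, -6, -9].
Expanding [1, -1] ⊗ [2, 2, 3] ⊗ [-6, -6, -9] reproduces all 18 entries of T, so T = [1, -1] ⊗ [2, 2, 3] ⊗ [-6, -6, -9] and rank(T) ≤ 1.
These bounds meet, so rank(T) = 1.

1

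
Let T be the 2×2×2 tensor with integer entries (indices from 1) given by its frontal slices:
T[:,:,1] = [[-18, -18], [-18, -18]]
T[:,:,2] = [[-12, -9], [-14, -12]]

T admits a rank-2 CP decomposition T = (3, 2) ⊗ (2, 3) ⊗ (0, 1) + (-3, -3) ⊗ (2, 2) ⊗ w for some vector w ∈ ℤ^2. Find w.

Subtract the known terms from T to get the rank-1 residual R = (-3, -3) ⊗ (2, 2) ⊗ w, so R[i,j,k] = a[i]·b[j]·w[k]. Pick indices with nonzero a[1]·b[1] = (-3)·(2) = -6. Only the fibre through (1,1,·) is needed: R[1,1,:] = T[1,1,:] − Σₗ aₗ[1]bₗ[1]cₗ = [-18, -12] − (3)·(2)·(0, 1) = [-18, -18]. Then w[k] = R[1,1,k] / -6 for each k, giving w = [-18, -18] / -6 = (3, 3).

w = (3, 3)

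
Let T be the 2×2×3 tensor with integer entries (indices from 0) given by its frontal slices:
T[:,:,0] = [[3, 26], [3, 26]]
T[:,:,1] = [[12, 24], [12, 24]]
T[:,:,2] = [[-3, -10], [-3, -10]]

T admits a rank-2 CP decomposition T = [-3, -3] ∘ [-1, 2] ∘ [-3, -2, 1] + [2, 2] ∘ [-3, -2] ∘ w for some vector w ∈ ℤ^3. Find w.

Subtract the known terms from T to get the rank-1 residual R = [2, 2] ∘ [-3, -2] ∘ w, so R[i,j,k] = a[i]·b[j]·w[k]. Pick indices with nonzero a[0]·b[0] = (2)·(-3) = -6. Only the fibre through (0,0,·) is needed: R[0,0,:] = T[0,0,:] − Σₗ aₗ[0]bₗ[0]cₗ = [3, 12, -3] − (-3)·(-1)·[-3, -2, 1] = [12, 18, -6]. Then w[k] = R[0,0,k] / -6 for each k, giving w = [12, 18, -6] / -6 = [-2, -3, 1].

w = [-2, -3, 1]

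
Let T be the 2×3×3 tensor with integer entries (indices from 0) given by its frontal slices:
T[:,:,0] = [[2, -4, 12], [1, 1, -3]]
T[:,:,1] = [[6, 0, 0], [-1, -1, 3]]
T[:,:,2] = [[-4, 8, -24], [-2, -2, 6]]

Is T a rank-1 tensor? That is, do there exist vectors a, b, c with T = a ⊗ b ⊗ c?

The mode-2 unfolding of T (rows indexed by j, columns by (i,k) = (0,0), (0,1), (0,2), (1,0), (1,1), (1,2)) is [[2, 6, -4, 1, -1, -2], [-4, 0, 8, 1, -1, -2], [12, 0, -24, -3, 3, 6]].
There the 2×2 minor on rows j ∈ {0, 1}, columns (i,k) ∈ {(0,0), (0,1)} is det [[2, 6], [-4, 0]] = 24 ≠ 0, so this unfolding has rank ≥ 2; CP rank is at least every unfolding rank, so rank(T) ≥ 2.
In particular rank(T) ≥ 2 > 1, so T is not rank-1.

No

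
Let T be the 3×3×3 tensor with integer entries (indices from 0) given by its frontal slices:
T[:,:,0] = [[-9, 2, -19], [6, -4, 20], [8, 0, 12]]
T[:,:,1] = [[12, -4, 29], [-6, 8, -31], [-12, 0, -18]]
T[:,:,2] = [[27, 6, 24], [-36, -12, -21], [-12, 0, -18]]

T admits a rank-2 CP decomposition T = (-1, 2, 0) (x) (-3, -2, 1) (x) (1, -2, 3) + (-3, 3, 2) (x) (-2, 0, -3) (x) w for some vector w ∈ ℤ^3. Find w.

w = (-2, 3, 3)

Subtract the known terms from T to get the rank-1 residual R = (-3, 3, 2) (x) (-2, 0, -3) (x) w, so R[i,j,k] = a[i]·b[j]·w[k]. Pick indices with nonzero a[0]·b[0] = (-3)·(-2) = 6. Only the fibre through (0,0,·) is needed: R[0,0,:] = T[0,0,:] − Σₗ aₗ[0]bₗ[0]cₗ = [-9, 12, 27] − (-1)·(-3)·(1, -2, 3) = [-12, 18, 18]. Then w[k] = R[0,0,k] / 6 for each k, giving w = [-12, 18, 18] / 6 = (-2, 3, 3).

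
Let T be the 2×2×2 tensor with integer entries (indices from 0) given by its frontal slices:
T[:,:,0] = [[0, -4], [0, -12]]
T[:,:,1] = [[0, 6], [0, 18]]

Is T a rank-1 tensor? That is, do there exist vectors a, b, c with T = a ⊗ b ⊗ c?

If T = a ⊗ b ⊗ c then every fibre of T is a multiple of the corresponding factor, so read the factors off the fibres through the nonzero entry T[0,1,0] = -4.
The mode-1 fibre T[:,1,0] = [-4, -12] gives a = [1, 3] (primitive direction); the mode-2 fibre T[0,:,0] = [0, -4] gives b = [0, 1]; then c[k] = T[0,1,k] / (a[0]·b[1]) = [-4, 6] / 1 = [-4, 6].
Expanding [1, 3] ⊗ [0, 1] ⊗ [-4, 6] reproduces all 8 entries of T, so T = [1, 3] ⊗ [0, 1] ⊗ [-4, 6] and rank(T) ≤ 1.
Equivalently every frontal slice T[:,:,k] is c[k] times the rank-1 matrix [1, 3] ⊗ [0, 1]. So T has rank 1 (it is nonzero).

Yes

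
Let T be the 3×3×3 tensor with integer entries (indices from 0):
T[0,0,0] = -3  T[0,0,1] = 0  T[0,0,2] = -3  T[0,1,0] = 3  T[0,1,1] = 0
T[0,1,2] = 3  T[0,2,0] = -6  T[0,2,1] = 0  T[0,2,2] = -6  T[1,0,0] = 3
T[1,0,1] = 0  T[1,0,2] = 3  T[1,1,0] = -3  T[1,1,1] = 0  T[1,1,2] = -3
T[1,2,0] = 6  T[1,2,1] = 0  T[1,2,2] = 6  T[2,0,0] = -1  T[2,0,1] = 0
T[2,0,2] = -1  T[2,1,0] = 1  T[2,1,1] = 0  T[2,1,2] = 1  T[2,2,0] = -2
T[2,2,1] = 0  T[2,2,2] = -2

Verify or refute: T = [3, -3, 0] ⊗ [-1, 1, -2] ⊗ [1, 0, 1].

Reconstruct entry (2,0,0) from the claimed factors: Σₗ aₗ[2]bₗ[0]cₗ[0] = (0)·(-1)·(1) = 0, but T[2,0,0] = -1. The claim is false.

No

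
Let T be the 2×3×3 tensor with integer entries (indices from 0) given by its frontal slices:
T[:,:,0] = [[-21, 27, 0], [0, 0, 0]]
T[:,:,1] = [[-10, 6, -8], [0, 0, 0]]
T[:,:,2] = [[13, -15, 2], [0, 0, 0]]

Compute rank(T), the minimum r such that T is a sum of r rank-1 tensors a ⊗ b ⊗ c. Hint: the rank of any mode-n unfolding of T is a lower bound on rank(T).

Lower bound: the mode-3 unfolding of T (rows indexed by k, columns by (i,j) = (0,0), (0,1), (0,2), (1,0), (1,1), (1,2)) is [[-21, 27, 0, 0, 0, 0], [-10, 6, -8, 0, 0, 0], [13, -15, 2, 0, 0, 0]].
There the 2×2 minor on rows k ∈ {0, 1}, columns (i,j) ∈ {(0,0), (0,1)} is det [[-21, 27], [-10, 6]] = 144 ≠ 0, so this unfolding has rank ≥ 2; CP rank is at least every unfolding rank, so rank(T) ≥ 2. (This is only a lower bound: in general the CP rank may exceed every unfolding rank, so we still need to exhibit 2 rank-1 terms summing to T.)
Upper bound — finding two terms. Every mode-1 slice of T is a multiple of one matrix: T[i,:,:] = a[i]·M with a = (1, 0) and M = [[-21, -10, 13], [27, 6, -15], [0, -8, 2]] (rows indexed by j, columns by k). So it suffices to write M as a sum of two rank-1 matrices.
The columns of M satisfy (column 1) = −2·(column 0) − 4·(column 2), so splitting by columns, M = (-21, 27, 0)(1, -2, 0)ᵀ + (13, -15, 2)(0, -4, 1)ᵀ.
Hence T = (1, 0) ⊗ (-21, 27, 0) ⊗ (1, -2, 0) + (1, 0) ⊗ (13, -15, 2) ⊗ (0, -4, 1), so rank(T) ≤ 2.
These bounds meet, so rank(T) = 2.

2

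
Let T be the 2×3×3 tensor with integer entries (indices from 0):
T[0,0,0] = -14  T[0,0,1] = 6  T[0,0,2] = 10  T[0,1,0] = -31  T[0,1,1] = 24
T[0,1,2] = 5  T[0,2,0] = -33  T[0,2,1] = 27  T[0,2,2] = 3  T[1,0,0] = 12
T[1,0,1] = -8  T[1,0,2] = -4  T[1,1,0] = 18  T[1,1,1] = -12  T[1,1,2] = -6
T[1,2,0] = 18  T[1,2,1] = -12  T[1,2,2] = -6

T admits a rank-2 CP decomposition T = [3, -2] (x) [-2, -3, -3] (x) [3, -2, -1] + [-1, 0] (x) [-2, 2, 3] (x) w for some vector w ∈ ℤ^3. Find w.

Subtract the known terms from T to get the rank-1 residual R = [-1, 0] (x) [-2, 2, 3] (x) w, so R[i,j,k] = a[i]·b[j]·w[k]. Pick indices with nonzero a[0]·b[0] = (-1)·(-2) = 2. Only the fibre through (0,0,·) is needed: R[0,0,:] = T[0,0,:] − Σₗ aₗ[0]bₗ[0]cₗ = [-14, 6, 10] − (3)·(-2)·[3, -2, -1] = [4, -6, 4]. Then w[k] = R[0,0,k] / 2 for each k, giving w = [4, -6, 4] / 2 = [2, -3, 2].

w = [2, -3, 2]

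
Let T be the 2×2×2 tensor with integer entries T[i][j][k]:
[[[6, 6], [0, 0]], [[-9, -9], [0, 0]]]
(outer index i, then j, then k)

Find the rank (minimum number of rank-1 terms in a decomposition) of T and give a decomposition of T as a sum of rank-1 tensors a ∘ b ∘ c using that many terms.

Lower bound: T ≠ 0 (e.g. T[0,0,0] = 6), so rank(T) ≥ 1.
Upper bound: if T = a ∘ b ∘ c then every fibre of T is a multiple of the corresponding factor, so read the factors off the fibres through the nonzero entry T[0,0,0] = 6.
The mode-1 fibre T[:,0,0] = [6, -9] gives a = [2, -3] (primitive direction); the mode-2 fibre T[0,:,0] = [6, 0] gives b = [1, 0]; then c[k] = T[0,0,k] / (a[0]·b[0]) = [6, 6] / 2 = [3, 3].
Expanding [2, -3] ∘ [1, 0] ∘ [3, 3] reproduces all 8 entries of T, so T = [2, -3] ∘ [1, 0] ∘ [3, 3] and rank(T) ≤ 1.
These bounds meet, so rank(T) = 1.

rank(T) = 1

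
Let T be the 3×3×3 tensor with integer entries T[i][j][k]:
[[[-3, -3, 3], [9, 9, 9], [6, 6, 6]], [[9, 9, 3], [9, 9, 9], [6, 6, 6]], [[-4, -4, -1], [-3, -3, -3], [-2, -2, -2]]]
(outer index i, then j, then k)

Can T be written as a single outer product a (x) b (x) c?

No

The mode-2 unfolding of T (rows indexed by j, columns by (i,k) = (0,0), (0,1), (0,2), (1,0), (1,1), (1,2), (2,0), (2,1), (2,2)) is [[-3, -3, 3, 9, 9, 3, -4, -4, -1], [9, 9, 9, 9, 9, 9, -3, -3, -3], [6, 6, 6, 6, 6, 6, -2, -2, -2]].
There the 2×2 minor on rows j ∈ {0, 1}, columns (i,k) ∈ {(0,0), (0,2)} is det [[-3, 3], [9, 9]] = -54 ≠ 0, so this unfolding has rank ≥ 2; CP rank is at least every unfolding rank, so rank(T) ≥ 2.
In particular rank(T) ≥ 2 > 1, so T is not rank-1.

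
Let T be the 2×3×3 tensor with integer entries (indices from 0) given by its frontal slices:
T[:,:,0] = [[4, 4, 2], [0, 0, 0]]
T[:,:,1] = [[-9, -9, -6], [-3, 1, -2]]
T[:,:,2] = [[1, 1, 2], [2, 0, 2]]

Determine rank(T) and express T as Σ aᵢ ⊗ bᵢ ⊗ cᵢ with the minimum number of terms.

rank(T) = 3

Lower bound: the mode-2 unfolding of T (rows indexed by j, columns by (i,k) = (0,0), (0,1), (0,2), (1,0), (1,1), (1,2)) is [[4, -9, 1, 0, -3, 2], [4, -9, 1, 0, 1, 0], [2, -6, 2, 0, -2, 2]].
There the 3×3 minor on rows j ∈ {0, 1, 2}, columns (i,k) ∈ {(0,0), (0,1), (1,1)} is det [[4, -9, -3], [4, -9, 1], [2, -6, -2]] = 24 ≠ 0, so this unfolding has rank ≥ 3; CP rank is at least every unfolding rank, so rank(T) ≥ 3. (Flattening ranks never certify an upper bound on CP rank; for that we must actually write T with 3 rank-1 terms.)
Upper bound: T is a sum of 3 rank-1 terms, T = [0, 1] ⊗ [1, -1, 0] ⊗ [0, -2, 1] + [1, 0] ⊗ [2, 2, 1] ⊗ [2, -4, 0] + [1, 1] ⊗ [1, 1, 2] ⊗ [0, -1, 1] (one valid choice — decompositions are not unique — normalised so each a, b is primitive with positive first nonzero entry; check it by expanding all entries), so rank(T) ≤ 3.
These bounds meet, so rank(T) = 3.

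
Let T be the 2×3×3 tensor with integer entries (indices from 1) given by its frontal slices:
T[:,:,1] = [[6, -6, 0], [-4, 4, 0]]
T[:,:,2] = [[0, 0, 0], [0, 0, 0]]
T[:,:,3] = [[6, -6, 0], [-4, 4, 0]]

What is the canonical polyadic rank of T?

Lower bound: T ≠ 0 (e.g. T[1,1,1] = 6), so rank(T) ≥ 1.
Upper bound: the mode-1 fibre T[:,1,1] = [6, -4] gives a = (3, -2) (primitive direction); the mode-2 fibre T[1,:,1] = [6, -6, 0] gives b = (1, -1, 0); then c[k] = T[1,1,k] / (a[1]·b[1]) = [6, 0, 6] / 3 = (2, 0, 2).
Expanding (3, -2) ⊗ (1, -1, 0) ⊗ (2, 0, 2) reproduces all 18 entries of T, so T = (3, -2) ⊗ (1, -1, 0) ⊗ (2, 0, 2) and rank(T) ≤ 1.
These bounds meet, so rank(T) = 1.

1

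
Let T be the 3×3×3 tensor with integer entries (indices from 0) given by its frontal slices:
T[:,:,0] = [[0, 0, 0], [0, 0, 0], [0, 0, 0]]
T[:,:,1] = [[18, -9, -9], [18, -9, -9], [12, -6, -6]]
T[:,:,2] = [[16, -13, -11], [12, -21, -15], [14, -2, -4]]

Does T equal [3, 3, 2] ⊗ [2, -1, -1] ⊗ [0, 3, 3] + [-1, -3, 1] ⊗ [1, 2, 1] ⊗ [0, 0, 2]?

Reconstruct entrywise from the claimed factors. For example, T[1,0,1] = 18 and Σₗ aₗ[1]bₗ[0]cₗ[1] = (3)·(2)·(3) + (-3)·(1)·(0) = 18; checking all 27 entries, every one matches. The claim holds.

Yes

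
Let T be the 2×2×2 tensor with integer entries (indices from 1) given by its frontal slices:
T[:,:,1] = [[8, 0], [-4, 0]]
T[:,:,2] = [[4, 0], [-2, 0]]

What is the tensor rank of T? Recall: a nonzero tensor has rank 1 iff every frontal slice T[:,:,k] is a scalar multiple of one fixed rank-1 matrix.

Lower bound: T ≠ 0 (e.g. T[1,1,1] = 8), so rank(T) ≥ 1.
Upper bound: if T = a ⊗ b ⊗ c then every fibre of T is a multiple of the corresponding factor, so read the factors off the fibres through the nonzero entry T[1,1,1] = 8.
The mode-1 fibre T[:,1,1] = [8, -4] gives a = [2, -1] (primitive direction); the mode-2 fibre T[1,:,1] = [8, 0] gives b = [1, 0]; then c[k] = T[1,1,k] / (a[1]·b[1]) = [8, 4] / 2 = [4, 2].
Expanding [2, -1] ⊗ [1, 0] ⊗ [4, 2] reproduces all 8 entries of T, so T = [2, -1] ⊗ [1, 0] ⊗ [4, 2] and rank(T) ≤ 1.
These bounds meet, so rank(T) = 1.

1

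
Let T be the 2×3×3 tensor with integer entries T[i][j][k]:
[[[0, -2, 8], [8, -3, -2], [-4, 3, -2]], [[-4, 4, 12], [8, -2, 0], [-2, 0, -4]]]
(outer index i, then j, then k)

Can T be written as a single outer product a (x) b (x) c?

No

The mode-3 unfolding of T (rows indexed by k, columns by (i,j) = (0,0), (0,1), (0,2), (1,0), (1,1), (1,2)) is [[0, 8, -4, -4, 8, -2], [-2, -3, 3, 4, -2, 0], [8, -2, -2, 12, 0, -4]].
There the 3×3 minor on rows k ∈ {0, 1, 2}, columns (i,j) ∈ {(0,0), (0,1), (0,2)} is det [[0, 8, -4], [-2, -3, 3], [8, -2, -2]] = 48 ≠ 0, so this unfolding has rank ≥ 3; CP rank is at least every unfolding rank, so rank(T) ≥ 3.
In particular rank(T) ≥ 3 > 1, so T is not rank-1.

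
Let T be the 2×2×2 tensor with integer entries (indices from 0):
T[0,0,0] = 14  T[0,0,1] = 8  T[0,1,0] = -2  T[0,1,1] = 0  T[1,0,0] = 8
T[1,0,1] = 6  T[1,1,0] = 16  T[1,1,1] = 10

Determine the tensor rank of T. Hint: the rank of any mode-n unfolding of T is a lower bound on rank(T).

Lower bound: the mode-2 unfolding of T (rows indexed by j, columns by (i,k) = (0,0), (0,1), (1,0), (1,1)) is [[14, 8, 8, 6], [-2, 0, 16, 10]].
There the 2×2 minor on rows j ∈ {0, 1}, columns (i,k) ∈ {(0,0), (0,1)} is det [[14, 8], [-2, 0]] = 16 ≠ 0, so this unfolding has rank ≥ 2; CP rank is at least every unfolding rank, so rank(T) ≥ 2. (Flattening ranks never certify an upper bound on CP rank; for that we must actually write T with 2 rank-1 terms.)
Upper bound — finding two terms. Write S_k = T[:,:,k] for the frontal slices: S₀ = [[14, -2], [8, 16]], S₁ = [[8, 0], [6, 10]].
If T = a₁ ⊗ b₁ ⊗ c₁ + a₂ ⊗ b₂ ⊗ c₂ then each S_k = c₁[k]·a₁b₁ᵀ + c₂[k]·a₂b₂ᵀ. S₀ and S₁ are linearly independent, so a₁b₁ᵀ and a₂b₂ᵀ must span the same plane of matrices: they are the rank-1 matrices of the form x·S₀ + y·S₁.
det(x·S₀ + y·S₁) is 240·x² + 280·xy + 80·y² = 40·(3·x + 2·y)(2·x + y), vanishing at (x:y) = (2:-3) and (1:-2).
M₁ = 2·S₀ − 3·S₁ = [[4, -4], [-2, 2]] = 2·[2, -1][1, -1]ᵀ and M₂ = S₀ − 2·S₁ = [[-2, -2], [-4, -4]] = (-2)·[1, 2][1, 1]ᵀ, so take a₁ = [2, -1], b₁ = [1, -1], a₂ = [1, 2], b₂ = [1, 1].
Each slice is an integer combination of E₁ = a₁b₁ᵀ and E₂ = a₂b₂ᵀ: S₀ = 4·E₁ + 6·E₂, S₁ = 2·E₁ + 4·E₂; reading off coefficients, c₁ = [4, 2] and c₂ = [6, 4].
Hence T = [2, -1] ⊗ [1, -1] ⊗ [4, 2] + [1, 2] ⊗ [1, 1] ⊗ [6, 4], so rank(T) ≤ 2.
These bounds meet, so rank(T) = 2.

2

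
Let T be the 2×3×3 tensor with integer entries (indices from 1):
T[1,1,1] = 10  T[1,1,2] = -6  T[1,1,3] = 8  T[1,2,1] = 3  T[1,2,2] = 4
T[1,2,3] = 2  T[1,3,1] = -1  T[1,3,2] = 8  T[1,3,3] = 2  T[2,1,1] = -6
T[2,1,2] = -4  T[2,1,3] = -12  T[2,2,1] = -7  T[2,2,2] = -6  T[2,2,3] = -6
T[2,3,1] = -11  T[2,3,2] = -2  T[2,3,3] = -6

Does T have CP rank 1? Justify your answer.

No

The mode-3 unfolding of T (rows indexed by k, columns by (i,j) = (1,1), (1,2), (1,3), (2,1), (2,2), (2,3)) is [[10, 3, -1, -6, -7, -11], [-6, 4, 8, -4, -6, -2], [8, 2, 2, -12, -6, -6]].
There the 3×3 minor on rows k ∈ {1, 2, 3}, columns (i,j) ∈ {(1,1), (1,2), (1,3)} is det [[10, 3, -1], [-6, 4, 8], [8, 2, 2]] = 192 ≠ 0, so this unfolding has rank ≥ 3; CP rank is at least every unfolding rank, so rank(T) ≥ 3.
In particular rank(T) ≥ 3 > 1, so T is not rank-1.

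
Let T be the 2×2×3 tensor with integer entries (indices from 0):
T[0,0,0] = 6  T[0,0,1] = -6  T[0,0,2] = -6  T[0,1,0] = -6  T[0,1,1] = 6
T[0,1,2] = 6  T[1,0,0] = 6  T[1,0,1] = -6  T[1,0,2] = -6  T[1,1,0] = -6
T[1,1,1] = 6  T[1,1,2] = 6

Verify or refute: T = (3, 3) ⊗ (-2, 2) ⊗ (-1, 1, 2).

No

Reconstruct entry (0,0,2) from the claimed factors: Σₗ aₗ[0]bₗ[0]cₗ[2] = (3)·(-2)·(2) = -12, but T[0,0,2] = -6. The claim is false.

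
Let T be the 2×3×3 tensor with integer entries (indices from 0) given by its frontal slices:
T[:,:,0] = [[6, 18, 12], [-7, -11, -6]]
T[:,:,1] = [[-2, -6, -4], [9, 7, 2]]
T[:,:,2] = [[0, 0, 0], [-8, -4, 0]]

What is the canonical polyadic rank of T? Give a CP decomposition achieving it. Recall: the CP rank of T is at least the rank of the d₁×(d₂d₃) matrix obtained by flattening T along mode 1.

Lower bound: in the mode-2 unfolding of T (rows indexed by j, columns by (i,k)) the 2×2 minor on rows j ∈ {0, 1}, columns (i,k) ∈ {(0,0), (1,0)} is det [[6, -7], [18, -11]] = 60 ≠ 0, so that unfolding has rank ≥ 2 and hence rank(T) ≥ 2 (CP rank is at least every unfolding rank, though it can be larger).
Upper bound: with S_k = T[:,:,k], the two rank-1 terms a₁b₁ᵀ, a₂b₂ᵀ are the rank-1 members of the pencil x·S₀ + y·S₁.
The 2×2 minor of x·S₀ + y·S₁ on rows {0,1}, columns {0,1} is 60·x² − 140·xy + 40·y² = 20·(x − 2·y)(3·x − y), vanishing at (x:y) = (2:1) and (1:3).
M₁ = 2·S₀ + S₁ = [[10, 30, 20], [-5, -15, -10]] = 5·[2, -1][1, 3, 2]ᵀ and M₂ = S₀ + 3·S₁ = [[0, 0, 0], [20, 10, 0]] = 10·[0, 1][2, 1, 0]ᵀ, so take a₁ = [2, -1], b₁ = [1, 3, 2], a₂ = [0, 1], b₂ = [2, 1, 0].
Each slice is an integer combination of E₁ = a₁b₁ᵀ and E₂ = a₂b₂ᵀ: S₀ = 3·E₁ − 2·E₂, S₁ = −E₁ + 4·E₂, S₂ = −4·E₂; reading off coefficients, c₁ = [3, -1, 0] and c₂ = [-2, 4, -4].
Hence T = [2, -1] ∘ [1, 3, 2] ∘ [3, -1, 0] + [0, 1] ∘ [2, 1, 0] ∘ [-2, 4, -4], so rank(T) ≤ 2.
These bounds meet, so rank(T) = 2.

rank(T) = 2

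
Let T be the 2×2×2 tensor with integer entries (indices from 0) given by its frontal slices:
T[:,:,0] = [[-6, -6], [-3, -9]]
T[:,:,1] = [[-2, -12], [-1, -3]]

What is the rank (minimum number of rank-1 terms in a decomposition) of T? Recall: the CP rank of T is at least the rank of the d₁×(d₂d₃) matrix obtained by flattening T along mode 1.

Lower bound: the mode-3 unfolding of T (rows indexed by k, columns by (i,j) = (0,0), (0,1), (1,0), (1,1)) is [[-6, -6, -3, -9], [-2, -12, -1, -3]].
There the 2×2 minor on rows k ∈ {0, 1}, columns (i,j) ∈ {(0,0), (0,1)} is det [[-6, -6], [-2, -12]] = 60 ≠ 0, so this unfolding has rank ≥ 2; CP rank is at least every unfolding rank, so rank(T) ≥ 2. (This is only a lower bound: in general the CP rank may exceed every unfolding rank, so we still need to exhibit 2 rank-1 terms summing to T.)
Upper bound — finding two terms. Write S_k = T[:,:,k] for the frontal slices: S₀ = [[-6, -6], [-3, -9]], S₁ = [[-2, -12], [-1, -3]].
If T = a₁ ⊗ b₁ ⊗ c₁ + a₂ ⊗ b₂ ⊗ c₂ then each S_k = c₁[k]·a₁b₁ᵀ + c₂[k]·a₂b₂ᵀ. S₀ and S₁ are linearly independent, so a₁b₁ᵀ and a₂b₂ᵀ must span the same plane of matrices: they are the rank-1 matrices of the form x·S₀ + y·S₁.
det(x·S₀ + y·S₁) is 36·x² − 6·xy − 6·y² = 6·(2·x − y)(3·x + y), vanishing at (x:y) = (1:2) and (1:-3).
M₁ = S₀ + 2·S₁ = [[-10, -30], [-5, -15]] = (-5)·[2, 1][1, 3]ᵀ and M₂ = S₀ − 3·S₁ = [[0, 30], [0, 0]] = 30·[1, 0][0, 1]ᵀ, so take a₁ = [2, 1], b₁ = [1, 3], a₂ = [1, 0], b₂ = [0, 1].
Each slice is an integer combination of E₁ = a₁b₁ᵀ and E₂ = a₂b₂ᵀ: S₀ = −3·E₁ + 12·E₂, S₁ = −E₁ − 6·E₂; reading off coefficients, c₁ = [-3, -1] and c₂ = [12, -6].
Hence T = [2, 1] ⊗ [1, 3] ⊗ [-3, -1] + [1, 0] ⊗ [0, 1] ⊗ [12, -6], so rank(T) ≤ 2.
These bounds meet, so rank(T) = 2.
Check entry T[1,0,0] = -3: (1)·(1)·(-3) + (0)·(0)·(12) = -3.

2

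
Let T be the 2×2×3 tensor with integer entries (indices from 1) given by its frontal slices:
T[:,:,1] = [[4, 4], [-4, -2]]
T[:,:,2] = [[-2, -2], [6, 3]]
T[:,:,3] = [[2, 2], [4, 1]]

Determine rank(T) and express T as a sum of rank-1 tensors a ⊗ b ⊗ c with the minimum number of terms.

Lower bound: in the mode-3 unfolding of T (rows indexed by k, columns by (i,j)) the 3×3 minor on rows k ∈ {1, 2, 3}, columns (i,j) ∈ {(1,1), (2,1), (2,2)} is det [[4, -4, -2], [-2, 6, 3], [2, 4, 1]] = -16 ≠ 0, so that unfolding has rank ≥ 3 and hence rank(T) ≥ 3 (CP rank is at least every unfolding rank, though it can be larger).
Upper bound: T is a sum of 3 rank-1 terms, T = [0, 1] ⊗ [1, 0] ⊗ [-2, 1, 1] + [0, 1] ⊗ [2, 1] ⊗ [0, 2, 2] + [2, -1] ⊗ [1, 1] ⊗ [2, -1, 1] (written with every a and b primitive with positive leading entry and the scale carried by c; CP decompositions are not unique, and this one is verified by expanding entrywise), so rank(T) ≤ 3.
These bounds meet, so rank(T) = 3.

rank(T) = 3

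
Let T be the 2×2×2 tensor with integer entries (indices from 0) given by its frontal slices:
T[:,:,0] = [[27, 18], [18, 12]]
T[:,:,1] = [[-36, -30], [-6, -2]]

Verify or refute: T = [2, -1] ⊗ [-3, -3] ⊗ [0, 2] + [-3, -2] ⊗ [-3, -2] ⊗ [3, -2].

No

Reconstruct entry (0,0,1) from the claimed factors: Σₗ aₗ[0]bₗ[0]cₗ[1] = (2)·(-3)·(2) + (-3)·(-3)·(-2) = -30, but T[0,0,1] = -36. The claim is false.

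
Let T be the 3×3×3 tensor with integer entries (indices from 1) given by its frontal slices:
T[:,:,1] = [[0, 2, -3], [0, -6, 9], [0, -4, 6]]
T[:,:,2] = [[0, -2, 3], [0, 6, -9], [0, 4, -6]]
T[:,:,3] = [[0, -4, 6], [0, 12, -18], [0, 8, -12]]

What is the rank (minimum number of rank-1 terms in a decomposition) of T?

1

Lower bound: T ≠ 0 (e.g. T[1,2,1] = 2), so rank(T) ≥ 1.
Upper bound: if T = a ∘ b ∘ c then every fibre of T is a multiple of the corresponding factor, so read the factors off the fibres through the nonzero entry T[1,2,1] = 2.
The mode-1 fibre T[:,2,1] = [2, -6, -4] gives a = [1, -3, -2] (primitive direction); the mode-2 fibre T[1,:,1] = [0, 2, -3] gives b = [0, 2, -3]; then c[k] = T[1,2,k] / (a[1]·b[2]) = [2, -2, -4] / 2 = [1, -1, -2].
Expanding [1, -3, -2] ∘ [0, 2, -3] ∘ [1, -1, -2] reproduces all 27 entries of T, so T = [1, -3, -2] ∘ [0, 2, -3] ∘ [1, -1, -2] and rank(T) ≤ 1.
These bounds meet, so rank(T) = 1.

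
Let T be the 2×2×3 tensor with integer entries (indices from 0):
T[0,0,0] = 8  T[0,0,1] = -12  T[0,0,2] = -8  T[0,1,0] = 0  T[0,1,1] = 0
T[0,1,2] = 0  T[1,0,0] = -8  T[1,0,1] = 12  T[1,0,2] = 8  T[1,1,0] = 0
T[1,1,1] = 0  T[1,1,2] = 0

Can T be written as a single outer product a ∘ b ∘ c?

Yes

The mode-1 fibre T[:,0,0] = [8, -8] gives a = [1, -1] (primitive direction); the mode-2 fibre T[0,:,0] = [8, 0] gives b = [1, 0]; then c[k] = T[0,0,k] / (a[0]·b[0]) = [8, -12, -8] / 1 = [8, -12, -8].
Expanding [1, -1] ∘ [1, 0] ∘ [8, -12, -8] reproduces all 12 entries of T, so T = [1, -1] ∘ [1, 0] ∘ [8, -12, -8] and rank(T) ≤ 1.
Equivalently every frontal slice T[:,:,k] is c[k] times the rank-1 matrix [1, -1] ∘ [1, 0]. So T has rank 1 (it is nonzero).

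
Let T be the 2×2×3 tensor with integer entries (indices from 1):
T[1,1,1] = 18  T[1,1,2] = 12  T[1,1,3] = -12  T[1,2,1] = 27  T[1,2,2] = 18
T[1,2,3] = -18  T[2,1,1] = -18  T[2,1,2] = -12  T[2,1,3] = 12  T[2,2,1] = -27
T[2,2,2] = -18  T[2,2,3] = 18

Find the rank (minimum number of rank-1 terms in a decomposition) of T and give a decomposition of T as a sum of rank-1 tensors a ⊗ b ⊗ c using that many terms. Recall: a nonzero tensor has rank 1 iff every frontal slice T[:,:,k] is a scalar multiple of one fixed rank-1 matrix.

rank(T) = 1

Lower bound: T ≠ 0 (e.g. T[1,1,1] = 18), so rank(T) ≥ 1.
Upper bound: if T = a ⊗ b ⊗ c then every fibre of T is a multiple of the corresponding factor, so read the factors off the fibres through the nonzero entry T[1,1,1] = 18.
The mode-1 fibre T[:,1,1] = [18, -18] gives a = [1, -1] (primitive direction); the mode-2 fibre T[1,:,1] = [18, 27] gives b = [2, 3]; then c[k] = T[1,1,k] / (a[1]·b[1]) = [18, 12, -12] / 2 = [9, 6, -6].
Expanding [1, -1] ⊗ [2, 3] ⊗ [9, 6, -6] reproduces all 12 entries of T, so T = [1, -1] ⊗ [2, 3] ⊗ [9, 6, -6] and rank(T) ≤ 1.
These bounds meet, so rank(T) = 1.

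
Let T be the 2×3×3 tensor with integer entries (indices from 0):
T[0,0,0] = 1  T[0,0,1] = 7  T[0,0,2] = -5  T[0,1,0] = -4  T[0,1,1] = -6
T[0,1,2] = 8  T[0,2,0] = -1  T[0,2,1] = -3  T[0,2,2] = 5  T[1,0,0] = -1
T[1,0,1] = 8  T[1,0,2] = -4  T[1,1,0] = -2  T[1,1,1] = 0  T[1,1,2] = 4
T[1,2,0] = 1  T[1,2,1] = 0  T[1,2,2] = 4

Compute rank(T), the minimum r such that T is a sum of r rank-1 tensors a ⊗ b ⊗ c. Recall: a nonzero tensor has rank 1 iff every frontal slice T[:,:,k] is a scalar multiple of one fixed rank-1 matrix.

3

Lower bound: the mode-3 unfolding of T (rows indexed by k, columns by (i,j) = (0,0), (0,1), (0,2), (1,0), (1,1), (1,2)) is [[1, -4, -1, -1, -2, 1], [7, -6, -3, 8, 0, 0], [-5, 8, 5, -4, 4, 4]].
There the 3×3 minor on rows k ∈ {0, 1, 2}, columns (i,j) ∈ {(0,0), (0,1), (0,2)} is det [[1, -4, -1], [7, -6, -3], [-5, 8, 5]] = 48 ≠ 0, so this unfolding has rank ≥ 3; CP rank is at least every unfolding rank, so rank(T) ≥ 3. (Unfolding ranks only ever bound the CP rank from below — rank(T) can be strictly larger than all of them — so the matching upper bound has to come from an explicit 3-term decomposition.)
Upper bound: T is a sum of 3 rank-1 terms, T = [1, 2] ⊗ [1, 0, -1] ⊗ [-1, 1, -1] + [1, 2] ⊗ [1, 1, 1] ⊗ [0, 2, 0] + [2, 1] ⊗ [1, -2, -1] ⊗ [1, 2, -2] (written with every a and b primitive with positive leading entry and the scale carried by c; CP decompositions are not unique, and this one is verified by expanding entrywise), so rank(T) ≤ 3.
These bounds meet, so rank(T) = 3.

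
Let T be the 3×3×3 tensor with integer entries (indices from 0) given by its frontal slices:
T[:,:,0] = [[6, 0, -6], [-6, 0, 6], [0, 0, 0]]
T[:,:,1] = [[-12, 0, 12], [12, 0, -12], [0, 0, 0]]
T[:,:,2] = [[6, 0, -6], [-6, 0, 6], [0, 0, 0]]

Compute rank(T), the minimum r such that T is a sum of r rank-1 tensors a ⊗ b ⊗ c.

Lower bound: T ≠ 0 (e.g. T[0,0,0] = 6), so rank(T) ≥ 1.
Upper bound: if T = a ⊗ b ⊗ c then every fibre of T is a multiple of the corresponding factor, so read the factors off the fibres through the nonzero entry T[0,0,0] = 6.
The mode-1 fibre T[:,0,0] = [6, -6, 0] gives a = [1, -1, 0] (primitive direction); the mode-2 fibre T[0,:,0] = [6, 0, -6] gives b = [1, 0, -1]; then c[k] = T[0,0,k] / (a[0]·b[0]) = [6, -12, 6] / 1 = [6, -12, 6].
Expanding [1, -1, 0] ⊗ [1, 0, -1] ⊗ [6, -12, 6] reproduces all 27 entries of T, so T = [1, -1, 0] ⊗ [1, 0, -1] ⊗ [6, -12, 6] and rank(T) ≤ 1.
These bounds meet, so rank(T) = 1.
Check entry T[2,2,1] = 0: (0)·(-1)·(-12) = 0.

1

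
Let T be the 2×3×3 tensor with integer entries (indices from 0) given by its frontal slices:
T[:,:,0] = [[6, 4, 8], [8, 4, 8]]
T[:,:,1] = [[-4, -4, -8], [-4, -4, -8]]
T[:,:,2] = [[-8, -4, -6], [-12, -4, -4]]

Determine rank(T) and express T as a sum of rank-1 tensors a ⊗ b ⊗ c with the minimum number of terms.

rank(T) = 3

Lower bound: the mode-3 unfolding of T (rows indexed by k, columns by (i,j) = (0,0), (0,1), (0,2), (1,0), (1,1), (1,2)) is [[6, 4, 8, 8, 4, 8], [-4, -4, -8, -4, -4, -8], [-8, -4, -6, -12, -4, -4]].
There the 3×3 minor on rows k ∈ {0, 1, 2}, columns (i,j) ∈ {(0,0), (0,1), (0,2)} is det [[6, 4, 8], [-4, -4, -8], [-8, -4, -6]] = -16 ≠ 0, so this unfolding has rank ≥ 3; CP rank is at least every unfolding rank, so rank(T) ≥ 3. (This is only a lower bound: in general the CP rank may exceed every unfolding rank, so we still need to exhibit 3 rank-1 terms summing to T.)
Upper bound: T is a sum of 3 rank-1 terms, T = [1, 1] ⊗ [1, 1, 2] ⊗ [4, -4, -4] + [1, 2] ⊗ [1, 0, -1] ⊗ [0, 0, -2] + [1, 2] ⊗ [1, 0, 0] ⊗ [2, 0, -2] (one valid choice — decompositions are not unique — normalised so each a, b is primitive with positive first nonzero entry; check it by expanding all entries), so rank(T) ≤ 3.
These bounds meet, so rank(T) = 3.
Check entry T[1,2,1] = -8: (1)·(2)·(-4) + (2)·(-1)·(0) + (2)·(0)·(0) = -8.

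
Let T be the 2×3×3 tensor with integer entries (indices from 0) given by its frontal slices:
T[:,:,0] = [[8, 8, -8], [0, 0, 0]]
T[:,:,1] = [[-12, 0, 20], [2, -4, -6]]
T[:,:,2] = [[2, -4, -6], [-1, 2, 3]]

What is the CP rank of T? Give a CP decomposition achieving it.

Lower bound: the mode-1 unfolding of T (rows indexed by i, columns by (j,k) = (0,0), (0,1), (0,2), (1,0), (1,1), (1,2), (2,0), (2,1), (2,2)) is [[8, -12, 2, 8, 0, -4, -8, 20, -6], [0, 2, -1, 0, -4, 2, 0, -6, 3]].
There the 2×2 minor on rows i ∈ {0, 1}, columns (j,k) ∈ {(0,0), (0,1)} is det [[8, -12], [0, 2]] = 16 ≠ 0, so this unfolding has rank ≥ 2; CP rank is at least every unfolding rank, so rank(T) ≥ 2. (Unfolding ranks only ever bound the CP rank from below — rank(T) can be strictly larger than all of them — so the matching upper bound has to come from an explicit 2-term decomposition.)
Upper bound — finding two terms. Write S_k = T[:,:,k] for the frontal slices: S₀ = [[8, 8, -8], [0, 0, 0]], S₁ = [[-12, 0, 20], [2, -4, -6]], S₂ = [[2, -4, -6], [-1, 2, 3]].
If T = a₁ ∘ b₁ ∘ c₁ + a₂ ∘ b₂ ∘ c₂ then each S_k = c₁[k]·a₁b₁ᵀ + c₂[k]·a₂b₂ᵀ. S₀ and S₁ are linearly independent, so a₁b₁ᵀ and a₂b₂ᵀ must span the same plane of matrices: they are the rank-1 matrices of the form x·S₀ + y·S₁.
The 2×2 minor of x·S₀ + y·S₁ on rows {0,1}, columns {0,1} is −48·xy + 48·y² = (-48)·(x − y)(y), vanishing at (x:y) = (1:1) and (1:0).
M₁ = S₀ + S₁ = [[-4, 8, 12], [2, -4, -6]] = (-2)·[2, -1][1, -2, -3]ᵀ and M₂ = S₀ = [[8, 8, -8], [0, 0, 0]] = 8·[1, 0][1, 1, -1]ᵀ, so take a₁ = [2, -1], b₁ = [1, -2, -3], a₂ = [1, 0], b₂ = [1, 1, -1].
Each slice is an integer combination of E₁ = a₁b₁ᵀ and E₂ = a₂b₂ᵀ: S₀ = 8·E₂, S₁ = −2·E₁ − 8·E₂, S₂ = E₁; reading off coefficients, c₁ = [0, -2, 1] and c₂ = [8, -8, 0].
Hence T = [2, -1] ∘ [1, -2, -3] ∘ [0, -2, 1] + [1, 0] ∘ [1, 1, -1] ∘ [8, -8, 0], so rank(T) ≤ 2.
These bounds meet, so rank(T) = 2.

rank(T) = 2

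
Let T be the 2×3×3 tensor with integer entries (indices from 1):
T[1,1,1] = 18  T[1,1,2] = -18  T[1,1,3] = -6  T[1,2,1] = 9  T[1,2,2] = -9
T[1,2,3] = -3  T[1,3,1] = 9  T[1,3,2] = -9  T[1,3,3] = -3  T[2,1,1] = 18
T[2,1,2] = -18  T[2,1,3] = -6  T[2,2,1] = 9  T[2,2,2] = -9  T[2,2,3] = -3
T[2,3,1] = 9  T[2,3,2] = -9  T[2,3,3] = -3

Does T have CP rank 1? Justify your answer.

Yes

If T = a ⊗ b ⊗ c then every fibre of T is a multiple of the corresponding factor, so read the factors off the fibres through the nonzero entry T[1,1,1] = 18.
The mode-1 fibre T[:,1,1] = [18, 18] gives a = [1, 1] (primitive direction); the mode-2 fibre T[1,:,1] = [18, 9, 9] gives b = [2, 1, 1]; then c[k] = T[1,1,k] / (a[1]·b[1]) = [18, -18, -6] / 2 = [9, -9, -3].
Expanding [1, 1] ⊗ [2, 1, 1] ⊗ [9, -9, -3] reproduces all 18 entries of T, so T = [1, 1] ⊗ [2, 1, 1] ⊗ [9, -9, -3] and rank(T) ≤ 1.
Equivalently every frontal slice T[:,:,k] is c[k] times the rank-1 matrix [1, 1] ⊗ [2, 1, 1]. So T has rank 1 (it is nonzero).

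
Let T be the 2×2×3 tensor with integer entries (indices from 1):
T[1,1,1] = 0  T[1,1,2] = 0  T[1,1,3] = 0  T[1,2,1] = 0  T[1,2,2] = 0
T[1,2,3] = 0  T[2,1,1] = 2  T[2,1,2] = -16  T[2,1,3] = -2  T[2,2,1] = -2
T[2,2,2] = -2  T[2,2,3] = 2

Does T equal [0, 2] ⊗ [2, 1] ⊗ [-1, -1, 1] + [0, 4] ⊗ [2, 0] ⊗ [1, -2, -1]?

No

Reconstruct entry (2,1,1) from the claimed factors: Σₗ aₗ[2]bₗ[1]cₗ[1] = (2)·(2)·(-1) + (4)·(2)·(1) = 4, but T[2,1,1] = 2. The claim is false.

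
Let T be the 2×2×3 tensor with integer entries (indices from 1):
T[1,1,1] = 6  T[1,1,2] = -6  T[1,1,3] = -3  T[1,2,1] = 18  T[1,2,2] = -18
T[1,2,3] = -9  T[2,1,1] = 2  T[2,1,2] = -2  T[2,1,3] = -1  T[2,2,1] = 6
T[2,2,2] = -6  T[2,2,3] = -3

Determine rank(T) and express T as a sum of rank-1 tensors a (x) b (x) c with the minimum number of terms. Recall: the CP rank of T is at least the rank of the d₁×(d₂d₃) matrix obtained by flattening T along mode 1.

rank(T) = 1

Lower bound: T ≠ 0 (e.g. T[1,1,1] = 6), so rank(T) ≥ 1.
Upper bound: if T = a (x) b (x) c then every fibre of T is a multiple of the corresponding factor, so read the factors off the fibres through the nonzero entry T[1,1,1] = 6.
The mode-1 fibre T[:,1,1] = [6, 2] gives a = [3, 1] (primitive direction); the mode-2 fibre T[1,:,1] = [6, 18] gives b = [1, 3]; then c[k] = T[1,1,k] / (a[1]·b[1]) = [6, -6, -3] / 3 = [2, -2, -1].
Expanding [3, 1] (x) [1, 3] (x) [2, -2, -1] reproduces all 12 entries of T, so T = [3, 1] (x) [1, 3] (x) [2, -2, -1] and rank(T) ≤ 1.
These bounds meet, so rank(T) = 1.
Check entry T[2,2,2] = -6: (1)·(3)·(-2) = -6.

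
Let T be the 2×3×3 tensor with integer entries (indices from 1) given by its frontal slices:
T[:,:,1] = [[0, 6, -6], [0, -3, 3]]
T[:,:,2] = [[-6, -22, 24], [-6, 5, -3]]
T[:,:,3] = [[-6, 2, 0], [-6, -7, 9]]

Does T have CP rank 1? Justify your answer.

The mode-2 unfolding of T (rows indexed by j, columns by (i,k) = (1,1), (1,2), (1,3), (2,1), (2,2), (2,3)) is [[0, -6, -6, 0, -6, -6], [6, -22, 2, -3, 5, -7], [-6, 24, 0, 3, -3, 9]].
There the 2×2 minor on rows j ∈ {1, 2}, columns (i,k) ∈ {(1,1), (1,2)} is det [[0, -6], [6, -22]] = 36 ≠ 0, so this unfolding has rank ≥ 2; CP rank is at least every unfolding rank, so rank(T) ≥ 2.
In particular rank(T) ≥ 2 > 1, so T is not rank-1.

No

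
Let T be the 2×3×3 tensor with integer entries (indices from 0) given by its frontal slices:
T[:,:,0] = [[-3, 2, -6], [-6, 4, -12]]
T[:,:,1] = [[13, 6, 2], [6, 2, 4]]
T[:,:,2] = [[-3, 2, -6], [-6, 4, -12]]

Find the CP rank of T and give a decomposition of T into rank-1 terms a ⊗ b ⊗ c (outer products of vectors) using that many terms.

Lower bound: in the mode-2 unfolding of T (rows indexed by j, columns by (i,k)) the 3×3 minor on rows j ∈ {0, 1, 2}, columns (i,k) ∈ {(0,0), (0,1), (1,1)} is det [[-3, 13, 6], [2, 6, 2], [-6, 2, 4]] = -80 ≠ 0, so that unfolding has rank ≥ 3 and hence rank(T) ≥ 3 (CP rank is at least every unfolding rank, though it can be larger).
Upper bound: T is a sum of 3 rank-1 terms, T = [1, 2] ⊗ [1, 0, 1] ⊗ [-4, 4, -4] + [1, 2] ⊗ [1, 2, -2] ⊗ [1, 1, 1] + [2, -1] ⊗ [2, 1, 0] ⊗ [0, 2, 0] (one valid choice — decompositions are not unique — normalised so each a, b is primitive with positive first nonzero entry; check it by expanding all entries), so rank(T) ≤ 3.
These bounds meet, so rank(T) = 3.

rank(T) = 3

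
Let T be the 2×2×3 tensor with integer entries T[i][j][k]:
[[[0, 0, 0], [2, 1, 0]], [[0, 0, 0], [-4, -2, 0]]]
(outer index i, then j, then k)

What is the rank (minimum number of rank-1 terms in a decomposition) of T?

1

Lower bound: T ≠ 0 (e.g. T[0,1,0] = 2), so rank(T) ≥ 1.
Upper bound: if T = a ⊗ b ⊗ c then every fibre of T is a multiple of the corresponding factor, so read the factors off the fibres through the nonzero entry T[0,1,0] = 2.
The mode-1 fibre T[:,1,0] = [2, -4] gives a = [1, -2] (primitive direction); the mode-2 fibre T[0,:,0] = [0, 2] gives b = [0, 1]; then c[k] = T[0,1,k] / (a[0]·b[1]) = [2, 1, 0] / 1 = [2, 1, 0].
Expanding [1, -2] ⊗ [0, 1] ⊗ [2, 1, 0] reproduces all 12 entries of T, so T = [1, -2] ⊗ [0, 1] ⊗ [2, 1, 0] and rank(T) ≤ 1.
These bounds meet, so rank(T) = 1.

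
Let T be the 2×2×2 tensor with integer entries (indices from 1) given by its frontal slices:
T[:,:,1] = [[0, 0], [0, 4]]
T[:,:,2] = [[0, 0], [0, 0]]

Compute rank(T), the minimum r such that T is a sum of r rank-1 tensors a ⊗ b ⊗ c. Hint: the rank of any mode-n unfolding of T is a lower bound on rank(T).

Lower bound: T ≠ 0 (e.g. T[2,2,1] = 4), so rank(T) ≥ 1.
Upper bound: if T = a ⊗ b ⊗ c then every fibre of T is a multiple of the corresponding factor, so read the factors off the fibres through the nonzero entry T[2,2,1] = 4.
The mode-1 fibre T[:,2,1] = [0, 4] gives a = [0, 1] (primitive direction); the mode-2 fibre T[2,:,1] = [0, 4] gives b = [0, 1]; then c[k] = T[2,2,k] / (a[2]·b[2]) = [4, 0] / 1 = [4, 0].
Expanding [0, 1] ⊗ [0, 1] ⊗ [4, 0] reproduces all 8 entries of T, so T = [0, 1] ⊗ [0, 1] ⊗ [4, 0] and rank(T) ≤ 1.
These bounds meet, so rank(T) = 1.
Check entry T[1,2,2] = 0: (0)·(1)·(0) = 0.

1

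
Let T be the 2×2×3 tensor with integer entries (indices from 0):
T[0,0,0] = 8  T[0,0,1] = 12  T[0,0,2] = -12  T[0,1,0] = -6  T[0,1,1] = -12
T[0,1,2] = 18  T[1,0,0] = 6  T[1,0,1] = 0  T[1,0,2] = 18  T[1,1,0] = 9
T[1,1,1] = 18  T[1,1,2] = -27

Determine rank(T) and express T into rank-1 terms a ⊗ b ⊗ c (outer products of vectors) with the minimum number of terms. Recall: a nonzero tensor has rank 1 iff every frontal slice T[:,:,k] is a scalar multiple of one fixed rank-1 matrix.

Lower bound: the mode-1 unfolding of T (rows indexed by i, columns by (j,k) = (0,0), (0,1), (0,2), (1,0), (1,1), (1,2)) is [[8, 12, -12, -6, -12, 18], [6, 0, 18, 9, 18, -27]].
There the 2×2 minor on rows i ∈ {0, 1}, columns (j,k) ∈ {(0,0), (0,1)} is det [[8, 12], [6, 0]] = -72 ≠ 0, so this unfolding has rank ≥ 2; CP rank is at least every unfolding rank, so rank(T) ≥ 2. (Flattening ranks never certify an upper bound on CP rank; for that we must actually write T with 2 rank-1 terms.)
Upper bound — finding two terms. Write S_k = T[:,:,k] for the frontal slices: S₀ = [[8, -6], [6, 9]], S₁ = [[12, -12], [0, 18]], S₂ = [[-12, 18], [18, -27]].
If T = a₁ ⊗ b₁ ⊗ c₁ + a₂ ⊗ b₂ ⊗ c₂ then each S_k = c₁[k]·a₁b₁ᵀ + c₂[k]·a₂b₂ᵀ. S₀ and S₁ are linearly independent, so a₁b₁ᵀ and a₂b₂ᵀ must span the same plane of matrices: they are the rank-1 matrices of the form x·S₀ + y·S₁.
det(x·S₀ + y·S₁) is 108·x² + 324·xy + 216·y² = 108·(x + 2·y)(x + y), vanishing at (x:y) = (2:-1) and (1:-1).
M₁ = 2·S₀ − S₁ = [[4, 0], [12, 0]] = 4·[1, 3][1, 0]ᵀ and M₂ = S₀ − S₁ = [[-4, 6], [6, -9]] = −[2, -3][2, -3]ᵀ, so take a₁ = [1, 3], b₁ = [1, 0], a₂ = [2, -3], b₂ = [2, -3].
Each slice is an integer combination of E₁ = a₁b₁ᵀ and E₂ = a₂b₂ᵀ: S₀ = 4·E₁ + E₂, S₁ = 4·E₁ + 2·E₂, S₂ = −3·E₂; reading off coefficients, c₁ = [4, 4, 0] and c₂ = [1, 2, -3].
Hence T = [1, 3] ⊗ [1, 0] ⊗ [4, 4, 0] + [2, -3] ⊗ [2, -3] ⊗ [1, 2, -3], so rank(T) ≤ 2.
These bounds meet, so rank(T) = 2.
Check entry T[0,0,2] = -12: (1)·(1)·(0) + (2)·(2)·(-3) = -12.

rank(T) = 2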